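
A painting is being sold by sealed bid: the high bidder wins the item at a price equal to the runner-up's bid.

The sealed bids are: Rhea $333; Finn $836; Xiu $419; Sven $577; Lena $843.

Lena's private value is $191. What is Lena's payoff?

Highest bid: Lena at $843, so Lena wins.
Second-highest bid: Finn at $836 — that is the price the winner pays.
Lena's payoff = value − price = $191 − $836 = −$645.

−$645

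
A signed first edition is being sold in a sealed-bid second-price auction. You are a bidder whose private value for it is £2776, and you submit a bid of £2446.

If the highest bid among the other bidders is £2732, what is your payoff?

£0

Your bid £2446 is below the highest competing bid £2732, so you lose.
A losing bidder pays nothing and receives nothing: payoff = £0.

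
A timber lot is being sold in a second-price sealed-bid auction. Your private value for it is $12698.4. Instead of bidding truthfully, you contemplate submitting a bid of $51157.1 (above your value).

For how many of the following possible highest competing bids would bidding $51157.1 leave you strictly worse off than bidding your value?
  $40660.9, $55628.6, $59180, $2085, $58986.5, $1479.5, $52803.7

The deviation hurts exactly when the highest competing bid lies strictly between $12698.4 and $51157.1 — overbidding then wins at a price above your value.
$40660.9: inside the interval → strictly worse (loss $27962.5).
$55628.6: above both → same outcome either way.
$59180: above both → same outcome either way.
$2085: below both → same outcome either way.
$58986.5: above both → same outcome either way.
$1479.5: below both → same outcome either way.
$52803.7: above both → same outcome either way.
Count: 1.

1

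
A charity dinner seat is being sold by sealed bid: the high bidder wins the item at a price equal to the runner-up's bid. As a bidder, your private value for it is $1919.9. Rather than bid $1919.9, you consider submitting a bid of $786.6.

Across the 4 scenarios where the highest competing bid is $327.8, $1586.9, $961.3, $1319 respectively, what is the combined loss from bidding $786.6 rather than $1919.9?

The deviation costs you only when the competing bid falls strictly between $786.6 and $1919.9; elsewhere both bids give the same outcome.
$327.8: outcomes coincide → loss $0.
$1586.9: truthful payoff $333, deviation payoff $0 → loss $333.
$961.3: truthful payoff $958.6, deviation payoff $0 → loss $958.6.
$1319: truthful payoff $600.9, deviation payoff $0 → loss $600.9.
Total loss = $333 + $958.6 + $600.9 = $1892.5.

$1892.5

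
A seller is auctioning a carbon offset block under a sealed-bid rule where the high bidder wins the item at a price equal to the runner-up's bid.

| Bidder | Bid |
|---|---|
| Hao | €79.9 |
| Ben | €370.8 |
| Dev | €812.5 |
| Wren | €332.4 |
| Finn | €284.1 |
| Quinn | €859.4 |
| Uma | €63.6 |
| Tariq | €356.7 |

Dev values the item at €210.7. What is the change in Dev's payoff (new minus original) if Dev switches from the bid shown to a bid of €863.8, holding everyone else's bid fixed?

The highest bid among the other bidders is €859.4; Dev's bid doesn't change that.
Original bid €812.5: Dev is not highest (top rival bid is €859.4); payoff €0.
Alternative bid €863.8: Dev is highest, pays the top rival bid €859.4; payoff €210.7 − €859.4 = −€648.7.
Change in payoff = −€648.7 − (€0) = −€648.7.

−€648.7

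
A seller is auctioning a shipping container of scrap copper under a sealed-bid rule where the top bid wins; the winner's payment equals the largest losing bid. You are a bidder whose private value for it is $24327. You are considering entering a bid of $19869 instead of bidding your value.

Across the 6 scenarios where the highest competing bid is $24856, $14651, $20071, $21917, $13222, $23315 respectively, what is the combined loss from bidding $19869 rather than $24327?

The deviation costs you only when the competing bid falls strictly between $19869 and $24327; elsewhere both bids give the same outcome.
$24856: outcomes coincide → loss $0.
$14651: outcomes coincide → loss $0.
$20071: truthful payoff $4256, deviation payoff $0 → loss $4256.
$21917: truthful payoff $2410, deviation payoff $0 → loss $2410.
$13222: outcomes coincide → loss $0.
$23315: truthful payoff $1012, deviation payoff $0 → loss $1012.
Total loss = $4256 + $2410 + $1012 = $7678.

$7678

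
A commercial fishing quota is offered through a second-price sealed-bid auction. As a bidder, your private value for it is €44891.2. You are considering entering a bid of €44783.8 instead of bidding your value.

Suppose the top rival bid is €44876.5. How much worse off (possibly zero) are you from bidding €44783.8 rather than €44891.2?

€14.7

Bidding your value €44891.2: you win (since €44891.2 > €44876.5) and pay €44876.5. Payoff €14.7.
Bidding €44783.8: you lose. Payoff €0.
The competing bid €44876.5 lies between your shaded bid and your value, so underbidding forfeits an item you could have won at a profitable price.
Loss from deviating = €14.7 − (€0) = €14.7.
Because the price is fixed by the runner-up's bid, deviating from your value can only change a good outcome into a bad one — never the reverse.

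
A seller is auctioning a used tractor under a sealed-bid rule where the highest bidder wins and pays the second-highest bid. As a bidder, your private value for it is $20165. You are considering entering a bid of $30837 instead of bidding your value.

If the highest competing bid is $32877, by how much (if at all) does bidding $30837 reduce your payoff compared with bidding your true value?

$0

Bidding your value $20165: you lose (since $20165 < $32877). Payoff $0.
Bidding $30837: you lose. Payoff $0.
Difference = $0 − $0 = $0; both bids lead to the same outcome because the competing bid is above both your value and your alternative bid.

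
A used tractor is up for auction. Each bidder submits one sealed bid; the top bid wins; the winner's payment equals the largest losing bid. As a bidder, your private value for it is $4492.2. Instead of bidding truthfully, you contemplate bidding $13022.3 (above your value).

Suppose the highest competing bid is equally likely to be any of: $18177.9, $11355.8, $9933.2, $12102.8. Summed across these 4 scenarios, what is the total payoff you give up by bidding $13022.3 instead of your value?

The deviation costs you only when the competing bid falls strictly between $4492.2 and $13022.3; elsewhere both bids give the same outcome.
$18177.9: outcomes coincide → loss $0.
$11355.8: truthful payoff $0, deviation payoff −$6863.6 → loss $6863.6.
$9933.2: truthful payoff $0, deviation payoff −$5441 → loss $5441.
$12102.8: truthful payoff $0, deviation payoff −$7610.6 → loss $7610.6.
Total loss = $6863.6 + $5441 + $7610.6 = $19915.2.
Truthful bidding weakly dominates here: raising your bid can only win items priced above your value, and lowering it can only forfeit items priced below.

$19915.2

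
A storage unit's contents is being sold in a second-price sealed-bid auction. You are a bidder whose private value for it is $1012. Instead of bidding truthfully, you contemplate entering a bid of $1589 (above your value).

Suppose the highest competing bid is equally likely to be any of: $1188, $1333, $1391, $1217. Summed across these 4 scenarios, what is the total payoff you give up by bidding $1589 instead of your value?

$1081

The deviation costs you only when the competing bid falls strictly between $1012 and $1589; elsewhere both bids give the same outcome.
$1188: truthful payoff $0, deviation payoff −$176 → loss $176.
$1333: truthful payoff $0, deviation payoff −$321 → loss $321.
$1391: truthful payoff $0, deviation payoff −$379 → loss $379.
$1217: truthful payoff $0, deviation payoff −$205 → loss $205.
Total loss = $176 + $321 + $379 + $205 = $1081.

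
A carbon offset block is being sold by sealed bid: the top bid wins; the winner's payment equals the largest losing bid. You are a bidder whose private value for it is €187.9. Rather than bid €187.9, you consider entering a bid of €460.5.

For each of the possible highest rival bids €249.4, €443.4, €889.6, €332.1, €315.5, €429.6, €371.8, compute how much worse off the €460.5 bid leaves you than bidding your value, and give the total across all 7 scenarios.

The deviation costs you only when the competing bid falls strictly between €187.9 and €460.5; elsewhere both bids give the same outcome.
€249.4: truthful payoff €0, deviation payoff −€61.5 → loss €61.5.
€443.4: truthful payoff €0, deviation payoff −€255.5 → loss €255.5.
€889.6: outcomes coincide → loss €0.
€332.1: truthful payoff €0, deviation payoff −€144.2 → loss €144.2.
€315.5: truthful payoff €0, deviation payoff −€127.6 → loss €127.6.
€429.6: truthful payoff €0, deviation payoff −€241.7 → loss €241.7.
€371.8: truthful payoff €0, deviation payoff −€183.9 → loss €183.9.
Total loss = €61.5 + €255.5 + €144.2 + €127.6 + €241.7 + €183.9 = €1014.4.

€1014.4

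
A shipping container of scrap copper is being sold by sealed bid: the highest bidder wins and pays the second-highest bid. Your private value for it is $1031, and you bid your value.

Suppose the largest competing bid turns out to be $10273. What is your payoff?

$0

Your bid $1031 is below the highest competing bid $10273, so you lose.
A losing bidder pays nothing and receives nothing: payoff = $0.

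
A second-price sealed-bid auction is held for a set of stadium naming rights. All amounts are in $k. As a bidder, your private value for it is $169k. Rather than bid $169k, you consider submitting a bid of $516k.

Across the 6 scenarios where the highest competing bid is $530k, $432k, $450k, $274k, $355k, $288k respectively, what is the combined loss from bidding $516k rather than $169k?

The deviation costs you only when the competing bid falls strictly between $169k and $516k; elsewhere both bids give the same outcome.
$530k: outcomes coincide → loss $0k.
$432k: truthful payoff $0k, deviation payoff −$263k → loss $263k.
$450k: truthful payoff $0k, deviation payoff −$281k → loss $281k.
$274k: truthful payoff $0k, deviation payoff −$105k → loss $105k.
$355k: truthful payoff $0k, deviation payoff −$186k → loss $186k.
$288k: truthful payoff $0k, deviation payoff −$119k → loss $119k.
Total loss = $263k + $281k + $105k + $186k + $119k = $954k.

$954k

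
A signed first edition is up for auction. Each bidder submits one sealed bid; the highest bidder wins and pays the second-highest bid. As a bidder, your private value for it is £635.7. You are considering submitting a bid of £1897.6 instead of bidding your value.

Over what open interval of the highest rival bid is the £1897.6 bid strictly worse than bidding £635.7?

If the competing bid is below £635.7, both bids win at the same price — no difference.
If it is above £1897.6, both bids lose — no difference.
If it lies strictly between £635.7 and £1897.6, bidding your value loses (payoff 0) while bidding £1897.6 wins at a price above your value (payoff negative).
So the deviation strictly hurts on the open interval (£635.7, £1897.6).

(£635.7, £1897.6)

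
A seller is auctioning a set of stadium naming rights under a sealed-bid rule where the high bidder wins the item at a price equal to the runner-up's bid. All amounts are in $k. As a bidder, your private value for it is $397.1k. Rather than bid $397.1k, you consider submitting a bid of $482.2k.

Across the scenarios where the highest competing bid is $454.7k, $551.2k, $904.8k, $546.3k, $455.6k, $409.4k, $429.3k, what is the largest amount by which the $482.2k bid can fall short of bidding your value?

$58.5k

$454.7k: truthful gives $0k, deviation gives −$57.6k → loss $57.6k.
$551.2k: same outcome either way → loss $0k.
$904.8k: same outcome either way → loss $0k.
$546.3k: same outcome either way → loss $0k.
$455.6k: truthful gives $0k, deviation gives −$58.5k → loss $58.5k.
$409.4k: truthful gives $0k, deviation gives −$12.3k → loss $12.3k.
$429.3k: truthful gives $0k, deviation gives −$32.2k → loss $32.2k.
Maximum loss: $58.5k.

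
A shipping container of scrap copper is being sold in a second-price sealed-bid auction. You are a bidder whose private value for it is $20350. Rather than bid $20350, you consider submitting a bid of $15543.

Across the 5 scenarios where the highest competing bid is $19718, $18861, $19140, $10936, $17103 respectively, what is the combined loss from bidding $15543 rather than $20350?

$6578

The deviation costs you only when the competing bid falls strictly between $15543 and $20350; elsewhere both bids give the same outcome.
$19718: truthful payoff $632, deviation payoff $0 → loss $632.
$18861: truthful payoff $1489, deviation payoff $0 → loss $1489.
$19140: truthful payoff $1210, deviation payoff $0 → loss $1210.
$10936: outcomes coincide → loss $0.
$17103: truthful payoff $3247, deviation payoff $0 → loss $3247.
Total loss = $632 + $1489 + $1210 + $3247 = $6578.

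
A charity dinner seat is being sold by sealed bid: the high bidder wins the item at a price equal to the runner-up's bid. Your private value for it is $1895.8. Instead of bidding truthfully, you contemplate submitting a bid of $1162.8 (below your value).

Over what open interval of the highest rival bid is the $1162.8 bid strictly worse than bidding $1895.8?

($1162.8, $1895.8)

If the competing bid is below $1162.8, both bids win at the same price — no difference.
If it is above $1895.8, both bids lose — no difference.
If it lies strictly between $1162.8 and $1895.8, bidding your value wins at a price below your value (positive payoff) while bidding $1162.8 loses (payoff 0).
So the deviation strictly hurts on the open interval ($1162.8, $1895.8).
Because the price is fixed by the runner-up's bid, deviating from your value can only change a good outcome into a bad one — never the reverse.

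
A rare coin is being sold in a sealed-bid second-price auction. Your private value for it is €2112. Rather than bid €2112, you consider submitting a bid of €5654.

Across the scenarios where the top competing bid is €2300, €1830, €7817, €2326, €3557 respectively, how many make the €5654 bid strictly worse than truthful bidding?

The deviation hurts exactly when the highest competing bid lies strictly between €2112 and €5654 — overbidding then wins at a price above your value.
€2300: inside the interval → strictly worse (loss €188).
€1830: below both → same outcome either way.
€7817: above both → same outcome either way.
€2326: inside the interval → strictly worse (loss €214).
€3557: inside the interval → strictly worse (loss €1445).
Count: 3.

3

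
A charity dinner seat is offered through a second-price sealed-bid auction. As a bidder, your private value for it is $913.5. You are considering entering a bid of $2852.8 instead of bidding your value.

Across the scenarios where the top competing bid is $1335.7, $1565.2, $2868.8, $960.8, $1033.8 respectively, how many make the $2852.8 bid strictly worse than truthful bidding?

The deviation hurts exactly when the highest competing bid lies strictly between $913.5 and $2852.8 — overbidding then wins at a price above your value.
$1335.7: inside the interval → strictly worse (loss $422.2).
$1565.2: inside the interval → strictly worse (loss $651.7).
$2868.8: above both → same outcome either way.
$960.8: inside the interval → strictly worse (loss $47.3).
$1033.8: inside the interval → strictly worse (loss $120.3).
Count: 4.

4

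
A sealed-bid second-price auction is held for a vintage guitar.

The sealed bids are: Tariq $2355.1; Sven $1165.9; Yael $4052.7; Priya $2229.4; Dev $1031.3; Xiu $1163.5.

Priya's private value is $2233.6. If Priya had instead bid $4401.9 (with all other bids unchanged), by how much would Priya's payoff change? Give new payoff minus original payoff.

−$1819.1

The highest bid among the other bidders is $4052.7; Priya's bid doesn't change that.
Original bid $2229.4: Priya is not highest (top rival bid is $4052.7); payoff $0.
Alternative bid $4401.9: Priya is highest, pays the top rival bid $4052.7; payoff $2233.6 − $4052.7 = −$1819.1.
Change in payoff = −$1819.1 − ($0) = −$1819.1.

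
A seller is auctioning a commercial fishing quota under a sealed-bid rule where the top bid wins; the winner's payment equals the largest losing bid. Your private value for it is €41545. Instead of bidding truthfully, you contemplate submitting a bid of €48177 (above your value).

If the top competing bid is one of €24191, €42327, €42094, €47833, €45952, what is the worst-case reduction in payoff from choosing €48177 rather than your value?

€6288

€24191: same outcome either way → loss €0.
€42327: truthful gives €0, deviation gives −€782 → loss €782.
€42094: truthful gives €0, deviation gives −€549 → loss €549.
€47833: truthful gives €0, deviation gives −€6288 → loss €6288.
€45952: truthful gives €0, deviation gives −€4407 → loss €4407.
Maximum loss: €6288.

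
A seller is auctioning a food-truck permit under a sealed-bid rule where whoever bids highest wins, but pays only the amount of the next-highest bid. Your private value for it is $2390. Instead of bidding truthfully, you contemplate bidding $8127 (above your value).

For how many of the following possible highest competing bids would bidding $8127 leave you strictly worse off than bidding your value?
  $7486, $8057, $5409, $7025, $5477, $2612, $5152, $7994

8

The deviation hurts exactly when the highest competing bid lies strictly between $2390 and $8127 — overbidding then wins at a price above your value.
$7486: inside the interval → strictly worse (loss $5096).
$8057: inside the interval → strictly worse (loss $5667).
$5409: inside the interval → strictly worse (loss $3019).
$7025: inside the interval → strictly worse (loss $4635).
$5477: inside the interval → strictly worse (loss $3087).
$2612: inside the interval → strictly worse (loss $222).
$5152: inside the interval → strictly worse (loss $2762).
$7994: inside the interval → strictly worse (loss $5604).
Count: 8.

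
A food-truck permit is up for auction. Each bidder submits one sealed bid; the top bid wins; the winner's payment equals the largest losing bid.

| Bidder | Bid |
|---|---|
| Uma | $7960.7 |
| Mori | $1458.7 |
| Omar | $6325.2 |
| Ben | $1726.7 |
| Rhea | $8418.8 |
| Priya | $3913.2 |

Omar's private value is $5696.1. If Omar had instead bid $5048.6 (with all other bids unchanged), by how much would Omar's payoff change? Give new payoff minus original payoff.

$0

The highest bid among the other bidders is $8418.8; Omar's bid doesn't change that.
Original bid $6325.2: Omar is not highest (top rival bid is $8418.8); payoff $0.
Alternative bid $5048.6: Omar is not highest (top rival bid is $8418.8); payoff $0.
Change in payoff = $0 − ($0) = $0.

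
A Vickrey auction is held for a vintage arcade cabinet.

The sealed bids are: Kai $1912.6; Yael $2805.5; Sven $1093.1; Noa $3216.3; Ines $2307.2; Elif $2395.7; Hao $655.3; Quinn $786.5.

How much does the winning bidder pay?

Highest bid: Noa at $3216.3, so Noa wins.
Second-highest bid: Yael at $2805.5 — that is the price the winner pays.

$2805.5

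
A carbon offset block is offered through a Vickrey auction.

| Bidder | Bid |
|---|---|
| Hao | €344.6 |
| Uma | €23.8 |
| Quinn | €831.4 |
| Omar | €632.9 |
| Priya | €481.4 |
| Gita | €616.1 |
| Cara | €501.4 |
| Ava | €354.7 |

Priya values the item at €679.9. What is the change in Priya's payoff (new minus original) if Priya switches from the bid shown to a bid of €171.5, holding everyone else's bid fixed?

€0

The highest bid among the other bidders is €831.4; Priya's bid doesn't change that.
Original bid €481.4: Priya is not highest (top rival bid is €831.4); payoff €0.
Alternative bid €171.5: Priya is not highest (top rival bid is €831.4); payoff €0.
Change in payoff = €0 − (€0) = €0.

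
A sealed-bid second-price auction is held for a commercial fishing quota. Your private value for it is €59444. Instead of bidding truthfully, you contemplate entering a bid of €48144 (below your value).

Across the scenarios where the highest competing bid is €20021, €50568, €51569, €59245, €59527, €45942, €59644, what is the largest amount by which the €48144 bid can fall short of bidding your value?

€8876

€20021: same outcome either way → loss €0.
€50568: truthful gives €8876, deviation gives €0 → loss €8876.
€51569: truthful gives €7875, deviation gives €0 → loss €7875.
€59245: truthful gives €199, deviation gives €0 → loss €199.
€59527: same outcome either way → loss €0.
€45942: same outcome either way → loss €0.
€59644: same outcome either way → loss €0.
Maximum loss: €8876.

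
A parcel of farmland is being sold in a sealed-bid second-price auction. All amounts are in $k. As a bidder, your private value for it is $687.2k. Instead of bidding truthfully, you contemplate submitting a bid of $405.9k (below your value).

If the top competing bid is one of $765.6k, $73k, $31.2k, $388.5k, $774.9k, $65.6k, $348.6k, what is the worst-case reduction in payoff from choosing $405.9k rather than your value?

$765.6k: same outcome either way → loss $0k.
$73k: same outcome either way → loss $0k.
$31.2k: same outcome either way → loss $0k.
$388.5k: same outcome either way → loss $0k.
$774.9k: same outcome either way → loss $0k.
$65.6k: same outcome either way → loss $0k.
$348.6k: same outcome either way → loss $0k.
Maximum loss: $0k.

$0k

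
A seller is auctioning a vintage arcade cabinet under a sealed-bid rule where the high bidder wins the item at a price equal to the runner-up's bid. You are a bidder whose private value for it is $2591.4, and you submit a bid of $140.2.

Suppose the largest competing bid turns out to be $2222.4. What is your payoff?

$0

Your bid $140.2 is below the highest competing bid $2222.4, so you lose.
A losing bidder pays nothing and receives nothing: payoff = $0.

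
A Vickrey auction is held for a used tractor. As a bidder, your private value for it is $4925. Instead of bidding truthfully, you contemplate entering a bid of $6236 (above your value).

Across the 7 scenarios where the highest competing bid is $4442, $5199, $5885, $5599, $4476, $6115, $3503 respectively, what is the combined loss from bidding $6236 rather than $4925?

$3098

The deviation costs you only when the competing bid falls strictly between $4925 and $6236; elsewhere both bids give the same outcome.
$4442: outcomes coincide → loss $0.
$5199: truthful payoff $0, deviation payoff −$274 → loss $274.
$5885: truthful payoff $0, deviation payoff −$960 → loss $960.
$5599: truthful payoff $0, deviation payoff −$674 → loss $674.
$4476: outcomes coincide → loss $0.
$6115: truthful payoff $0, deviation payoff −$1190 → loss $1190.
$3503: outcomes coincide → loss $0.
Total loss = $274 + $960 + $674 + $1190 = $3098.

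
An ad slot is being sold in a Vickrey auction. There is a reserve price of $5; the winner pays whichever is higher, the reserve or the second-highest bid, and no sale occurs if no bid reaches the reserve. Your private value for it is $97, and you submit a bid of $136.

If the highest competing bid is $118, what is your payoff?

−$21

Your bid $136 is the highest and exceeds the reserve.
Price = max(second-highest bid, reserve) = max($118, $5) = $118.
Payoff = $97 − $118 = −$21.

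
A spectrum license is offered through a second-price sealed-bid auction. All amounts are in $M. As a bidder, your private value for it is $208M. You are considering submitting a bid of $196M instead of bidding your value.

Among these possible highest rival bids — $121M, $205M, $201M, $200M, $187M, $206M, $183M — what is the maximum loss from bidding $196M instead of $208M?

$8M

$121M: same outcome either way → loss $0M.
$205M: truthful gives $3M, deviation gives $0M → loss $3M.
$201M: truthful gives $7M, deviation gives $0M → loss $7M.
$200M: truthful gives $8M, deviation gives $0M → loss $8M.
$187M: same outcome either way → loss $0M.
$206M: truthful gives $2M, deviation gives $0M → loss $2M.
$183M: same outcome either way → loss $0M.
Maximum loss: $8M.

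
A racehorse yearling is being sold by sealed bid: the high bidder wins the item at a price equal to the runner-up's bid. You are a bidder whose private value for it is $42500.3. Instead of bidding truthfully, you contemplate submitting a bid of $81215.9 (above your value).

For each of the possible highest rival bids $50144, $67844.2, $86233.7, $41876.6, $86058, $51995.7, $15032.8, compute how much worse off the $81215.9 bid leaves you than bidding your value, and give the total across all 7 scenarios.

$42483

The deviation costs you only when the competing bid falls strictly between $42500.3 and $81215.9; elsewhere both bids give the same outcome.
$50144: truthful payoff $0, deviation payoff −$7643.7 → loss $7643.7.
$67844.2: truthful payoff $0, deviation payoff −$25343.9 → loss $25343.9.
$86233.7: outcomes coincide → loss $0.
$41876.6: outcomes coincide → loss $0.
$86058: outcomes coincide → loss $0.
$51995.7: truthful payoff $0, deviation payoff −$9495.4 → loss $9495.4.
$15032.8: outcomes coincide → loss $0.
Total loss = $7643.7 + $25343.9 + $9495.4 = $42483.
Truthful bidding weakly dominates here: raising your bid can only win items priced above your value, and lowering it can only forfeit items priced below.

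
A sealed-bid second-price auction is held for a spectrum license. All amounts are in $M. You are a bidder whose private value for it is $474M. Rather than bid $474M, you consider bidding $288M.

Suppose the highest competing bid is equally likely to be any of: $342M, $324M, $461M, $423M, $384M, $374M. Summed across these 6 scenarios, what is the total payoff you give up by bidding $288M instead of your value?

The deviation costs you only when the competing bid falls strictly between $288M and $474M; elsewhere both bids give the same outcome.
$342M: truthful payoff $132M, deviation payoff $0M → loss $132M.
$324M: truthful payoff $150M, deviation payoff $0M → loss $150M.
$461M: truthful payoff $13M, deviation payoff $0M → loss $13M.
$423M: truthful payoff $51M, deviation payoff $0M → loss $51M.
$384M: truthful payoff $90M, deviation payoff $0M → loss $90M.
$374M: truthful payoff $100M, deviation payoff $0M → loss $100M.
Total loss = $132M + $150M + $13M + $51M + $90M + $100M = $536M.
In a second-price auction your bid sets only whether you win, not what you pay, so bidding your true value is weakly dominant.

$536M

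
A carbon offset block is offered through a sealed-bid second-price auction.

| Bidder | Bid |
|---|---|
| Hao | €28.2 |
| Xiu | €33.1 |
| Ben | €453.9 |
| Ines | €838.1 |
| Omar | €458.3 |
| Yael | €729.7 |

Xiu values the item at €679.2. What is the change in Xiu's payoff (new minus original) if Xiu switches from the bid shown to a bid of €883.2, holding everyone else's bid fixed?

−€158.9

The highest bid among the other bidders is €838.1; Xiu's bid doesn't change that.
Original bid €33.1: Xiu is not highest (top rival bid is €838.1); payoff €0.
Alternative bid €883.2: Xiu is highest, pays the top rival bid €838.1; payoff €679.2 − €838.1 = −€158.9.
Change in payoff = −€158.9 − (€0) = −€158.9.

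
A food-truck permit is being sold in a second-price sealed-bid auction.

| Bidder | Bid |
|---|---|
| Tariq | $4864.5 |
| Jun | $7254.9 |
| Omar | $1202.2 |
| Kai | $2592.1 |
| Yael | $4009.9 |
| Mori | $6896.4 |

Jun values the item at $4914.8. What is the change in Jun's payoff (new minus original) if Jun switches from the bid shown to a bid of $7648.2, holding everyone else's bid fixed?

$0

The highest bid among the other bidders is $6896.4; Jun's bid doesn't change that.
Original bid $7254.9: Jun is highest, pays the top rival bid $6896.4; payoff $4914.8 − $6896.4 = −$1981.6.
Alternative bid $7648.2: Jun is highest, pays the top rival bid $6896.4; payoff $4914.8 − $6896.4 = −$1981.6.
Change in payoff = −$1981.6 − (−$1981.6) = $0.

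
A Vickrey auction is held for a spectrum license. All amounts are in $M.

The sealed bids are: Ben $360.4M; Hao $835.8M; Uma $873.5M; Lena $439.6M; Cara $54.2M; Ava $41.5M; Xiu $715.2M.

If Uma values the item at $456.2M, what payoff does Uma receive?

−$379.6M

Highest bid: Uma at $873.5M, so Uma wins.
Second-highest bid: Hao at $835.8M — that is the price the winner pays.
Uma's payoff = value − price = $456.2M − $835.8M = −$379.6M.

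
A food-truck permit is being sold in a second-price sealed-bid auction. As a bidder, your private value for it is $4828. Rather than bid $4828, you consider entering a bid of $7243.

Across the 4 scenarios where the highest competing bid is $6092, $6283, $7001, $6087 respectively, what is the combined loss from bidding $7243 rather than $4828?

The deviation costs you only when the competing bid falls strictly between $4828 and $7243; elsewhere both bids give the same outcome.
$6092: truthful payoff $0, deviation payoff −$1264 → loss $1264.
$6283: truthful payoff $0, deviation payoff −$1455 → loss $1455.
$7001: truthful payoff $0, deviation payoff −$2173 → loss $2173.
$6087: truthful payoff $0, deviation payoff −$1259 → loss $1259.
Total loss = $1264 + $1455 + $2173 + $1259 = $6151.
Truthful bidding weakly dominates here: raising your bid can only win items priced above your value, and lowering it can only forfeit items priced below.

$6151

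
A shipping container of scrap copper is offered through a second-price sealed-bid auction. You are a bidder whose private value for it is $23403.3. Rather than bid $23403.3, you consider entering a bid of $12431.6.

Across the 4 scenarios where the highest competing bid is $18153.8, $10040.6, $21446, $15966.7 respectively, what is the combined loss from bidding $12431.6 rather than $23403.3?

The deviation costs you only when the competing bid falls strictly between $12431.6 and $23403.3; elsewhere both bids give the same outcome.
$18153.8: truthful payoff $5249.5, deviation payoff $0 → loss $5249.5.
$10040.6: outcomes coincide → loss $0.
$21446: truthful payoff $1957.3, deviation payoff $0 → loss $1957.3.
$15966.7: truthful payoff $7436.6, deviation payoff $0 → loss $7436.6.
Total loss = $5249.5 + $1957.3 + $7436.6 = $14643.4.

$14643.4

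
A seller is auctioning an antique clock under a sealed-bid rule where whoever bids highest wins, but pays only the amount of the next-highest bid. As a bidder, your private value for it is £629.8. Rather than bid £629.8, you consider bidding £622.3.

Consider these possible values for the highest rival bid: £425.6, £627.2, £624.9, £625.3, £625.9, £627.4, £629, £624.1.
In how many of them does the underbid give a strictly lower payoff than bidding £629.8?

The deviation hurts exactly when the highest competing bid lies strictly between £622.3 and £629.8 — underbidding then forfeits a profitable win.
£425.6: below both → same outcome either way.
£627.2: inside the interval → strictly worse (loss £2.6).
£624.9: inside the interval → strictly worse (loss £4.9).
£625.3: inside the interval → strictly worse (loss £4.5).
£625.9: inside the interval → strictly worse (loss £3.9).
£627.4: inside the interval → strictly worse (loss £2.4).
£629: inside the interval → strictly worse (loss £0.8).
£624.1: inside the interval → strictly worse (loss £5.7).
Count: 7.

7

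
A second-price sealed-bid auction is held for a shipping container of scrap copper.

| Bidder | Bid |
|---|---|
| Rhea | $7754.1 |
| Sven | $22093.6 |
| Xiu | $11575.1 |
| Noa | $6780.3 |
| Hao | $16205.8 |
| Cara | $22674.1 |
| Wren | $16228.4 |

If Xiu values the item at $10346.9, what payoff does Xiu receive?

$0

Highest bid: Cara at $22674.1, so Cara wins.
Second-highest bid: Sven at $22093.6 — that is the price the winner pays.
Xiu did not win, so Xiu pays nothing and receives nothing: payoff $0.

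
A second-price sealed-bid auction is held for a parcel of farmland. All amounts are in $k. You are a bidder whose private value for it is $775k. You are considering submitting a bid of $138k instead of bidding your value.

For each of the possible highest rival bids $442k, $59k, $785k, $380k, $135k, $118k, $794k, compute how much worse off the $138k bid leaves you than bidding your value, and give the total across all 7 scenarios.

$728k

The deviation costs you only when the competing bid falls strictly between $138k and $775k; elsewhere both bids give the same outcome.
$442k: truthful payoff $333k, deviation payoff $0k → loss $333k.
$59k: outcomes coincide → loss $0k.
$785k: outcomes coincide → loss $0k.
$380k: truthful payoff $395k, deviation payoff $0k → loss $395k.
$135k: outcomes coincide → loss $0k.
$118k: outcomes coincide → loss $0k.
$794k: outcomes coincide → loss $0k.
Total loss = $333k + $395k = $728k.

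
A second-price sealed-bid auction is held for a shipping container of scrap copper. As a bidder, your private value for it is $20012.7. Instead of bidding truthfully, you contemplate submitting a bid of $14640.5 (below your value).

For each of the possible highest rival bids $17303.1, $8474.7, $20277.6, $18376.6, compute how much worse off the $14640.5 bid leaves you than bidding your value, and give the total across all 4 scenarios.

$4345.7

The deviation costs you only when the competing bid falls strictly between $14640.5 and $20012.7; elsewhere both bids give the same outcome.
$17303.1: truthful payoff $2709.6, deviation payoff $0 → loss $2709.6.
$8474.7: outcomes coincide → loss $0.
$20277.6: outcomes coincide → loss $0.
$18376.6: truthful payoff $1636.1, deviation payoff $0 → loss $1636.1.
Total loss = $2709.6 + $1636.1 = $4345.7.
In a second-price auction your bid sets only whether you win, not what you pay, so bidding your true value is weakly dominant.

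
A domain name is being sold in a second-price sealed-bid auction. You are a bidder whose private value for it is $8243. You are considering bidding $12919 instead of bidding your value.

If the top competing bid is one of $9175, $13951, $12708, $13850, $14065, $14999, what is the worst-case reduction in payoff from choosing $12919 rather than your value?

$9175: truthful gives $0, deviation gives −$932 → loss $932.
$13951: same outcome either way → loss $0.
$12708: truthful gives $0, deviation gives −$4465 → loss $4465.
$13850: same outcome either way → loss $0.
$14065: same outcome either way → loss $0.
$14999: same outcome either way → loss $0.
Maximum loss: $4465.

$4465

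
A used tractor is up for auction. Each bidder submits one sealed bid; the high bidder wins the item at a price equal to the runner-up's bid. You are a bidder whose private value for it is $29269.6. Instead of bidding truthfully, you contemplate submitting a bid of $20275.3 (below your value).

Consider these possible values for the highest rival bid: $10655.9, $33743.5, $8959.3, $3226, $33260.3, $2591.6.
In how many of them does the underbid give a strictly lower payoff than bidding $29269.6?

0

The deviation hurts exactly when the highest competing bid lies strictly between $20275.3 and $29269.6 — underbidding then forfeits a profitable win.
$10655.9: below both → same outcome either way.
$33743.5: above both → same outcome either way.
$8959.3: below both → same outcome either way.
$3226: below both → same outcome either way.
$33260.3: above both → same outcome either way.
$2591.6: below both → same outcome either way.
Count: 0.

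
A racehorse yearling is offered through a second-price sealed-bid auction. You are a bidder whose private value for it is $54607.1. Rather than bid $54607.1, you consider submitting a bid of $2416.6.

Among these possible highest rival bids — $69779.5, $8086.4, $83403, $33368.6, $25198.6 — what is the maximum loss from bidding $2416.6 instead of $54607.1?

$46520.7

$69779.5: same outcome either way → loss $0.
$8086.4: truthful gives $46520.7, deviation gives $0 → loss $46520.7.
$83403: same outcome either way → loss $0.
$33368.6: truthful gives $21238.5, deviation gives $0 → loss $21238.5.
$25198.6: truthful gives $29408.5, deviation gives $0 → loss $29408.5.
Maximum loss: $46520.7.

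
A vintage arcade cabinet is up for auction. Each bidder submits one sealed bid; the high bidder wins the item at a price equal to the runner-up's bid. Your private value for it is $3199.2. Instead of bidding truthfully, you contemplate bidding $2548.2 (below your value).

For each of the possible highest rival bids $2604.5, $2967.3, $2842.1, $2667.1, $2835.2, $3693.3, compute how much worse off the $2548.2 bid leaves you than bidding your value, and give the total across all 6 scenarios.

The deviation costs you only when the competing bid falls strictly between $2548.2 and $3199.2; elsewhere both bids give the same outcome.
$2604.5: truthful payoff $594.7, deviation payoff $0 → loss $594.7.
$2967.3: truthful payoff $231.9, deviation payoff $0 → loss $231.9.
$2842.1: truthful payoff $357.1, deviation payoff $0 → loss $357.1.
$2667.1: truthful payoff $532.1, deviation payoff $0 → loss $532.1.
$2835.2: truthful payoff $364, deviation payoff $0 → loss $364.
$3693.3: outcomes coincide → loss $0.
Total loss = $594.7 + $231.9 + $357.1 + $532.1 + $364 = $2079.8.

$2079.8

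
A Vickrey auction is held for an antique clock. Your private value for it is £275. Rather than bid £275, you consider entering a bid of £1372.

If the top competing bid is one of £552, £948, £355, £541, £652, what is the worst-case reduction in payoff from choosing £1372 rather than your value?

£552: truthful gives £0, deviation gives −£277 → loss £277.
£948: truthful gives £0, deviation gives −£673 → loss £673.
£355: truthful gives £0, deviation gives −£80 → loss £80.
£541: truthful gives £0, deviation gives −£266 → loss £266.
£652: truthful gives £0, deviation gives −£377 → loss £377.
Maximum loss: £673.

£673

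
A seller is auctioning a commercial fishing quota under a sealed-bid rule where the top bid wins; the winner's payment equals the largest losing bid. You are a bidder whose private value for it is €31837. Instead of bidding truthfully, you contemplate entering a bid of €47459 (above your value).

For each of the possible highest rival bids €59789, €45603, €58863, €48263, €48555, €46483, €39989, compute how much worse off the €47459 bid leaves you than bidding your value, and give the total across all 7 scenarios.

€36564

The deviation costs you only when the competing bid falls strictly between €31837 and €47459; elsewhere both bids give the same outcome.
€59789: outcomes coincide → loss €0.
€45603: truthful payoff €0, deviation payoff −€13766 → loss €13766.
€58863: outcomes coincide → loss €0.
€48263: outcomes coincide → loss €0.
€48555: outcomes coincide → loss €0.
€46483: truthful payoff €0, deviation payoff −€14646 → loss €14646.
€39989: truthful payoff €0, deviation payoff −€8152 → loss €8152.
Total loss = €13766 + €14646 + €8152 = €36564.
Because the price is fixed by the runner-up's bid, deviating from your value can only change a good outcome into a bad one — never the reverse.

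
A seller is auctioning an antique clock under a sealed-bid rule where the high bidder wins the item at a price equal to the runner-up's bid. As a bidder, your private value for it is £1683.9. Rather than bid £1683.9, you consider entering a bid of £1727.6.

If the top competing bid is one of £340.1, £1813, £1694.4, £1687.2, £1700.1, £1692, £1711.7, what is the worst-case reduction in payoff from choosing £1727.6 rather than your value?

£27.8

£340.1: same outcome either way → loss £0.
£1813: same outcome either way → loss £0.
£1694.4: truthful gives £0, deviation gives −£10.5 → loss £10.5.
£1687.2: truthful gives £0, deviation gives −£3.3 → loss £3.3.
£1700.1: truthful gives £0, deviation gives −£16.2 → loss £16.2.
£1692: truthful gives £0, deviation gives −£8.1 → loss £8.1.
£1711.7: truthful gives £0, deviation gives −£27.8 → loss £27.8.
Maximum loss: £27.8.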